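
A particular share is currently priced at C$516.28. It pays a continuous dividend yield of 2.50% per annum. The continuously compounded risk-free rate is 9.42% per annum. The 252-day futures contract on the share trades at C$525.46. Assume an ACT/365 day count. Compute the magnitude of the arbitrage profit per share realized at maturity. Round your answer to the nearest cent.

Fair futures: F* = S·e^(carry·T), with carry = (r − q) = 0.0942 − 0.0250 = 0.0692
F* = 516.28 · e^(0.0692 × 252/365) = 516.28 · e^0.047776 = 516.28 × 1.048936 = C$541.5447
Market C$525.46 < fair C$541.5447: forward underpriced → reverse cash-and-carry (short spot, go long the forward).
At maturity, profit = |F_mkt − F*| = |525.46 − 541.5447| = C$16.08 per share

C$16.08 per share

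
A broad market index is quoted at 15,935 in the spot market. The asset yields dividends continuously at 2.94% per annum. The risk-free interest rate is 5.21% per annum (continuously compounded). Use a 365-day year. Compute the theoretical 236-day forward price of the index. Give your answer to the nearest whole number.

F = S·e^((r − q)T) = 15935 · e^((0.0521 − 0.0294) × 236/365)
= 15935 · e^0.014677 = 15935 × 1.014785
F = 16,171

16,171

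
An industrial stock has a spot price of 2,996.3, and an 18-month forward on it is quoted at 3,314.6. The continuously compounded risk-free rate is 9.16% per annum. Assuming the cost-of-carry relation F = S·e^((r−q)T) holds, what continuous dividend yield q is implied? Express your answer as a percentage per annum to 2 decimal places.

2.43%

From F = S·e^((r−q)T): (r − q) = ln(F/S)/T
ln(3314.6/2996.3) = ln(1.106231) = 0.100959
(r − q) = 0.100959 / (18/12) = 0.067306
q = r − ln(F/S)/T = 0.0916 − 0.067306 = 0.024294
q = 2.43%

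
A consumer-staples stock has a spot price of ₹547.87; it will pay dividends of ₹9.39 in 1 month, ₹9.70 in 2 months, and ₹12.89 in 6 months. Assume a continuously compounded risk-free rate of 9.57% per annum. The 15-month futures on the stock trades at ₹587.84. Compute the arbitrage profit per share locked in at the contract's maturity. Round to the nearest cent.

PV(dividends) I = 9.39·e^(−0.0957·1/12) + 9.70·e^(−0.0957·2/12) + 12.89·e^(−0.0957·6/12) = 31.1497
Fair futures F* = (S − I)·e^(rT) = (547.87 − 31.1497)·e^0.119625 = 516.7203 × 1.127074 = 582.3820
Market ₹587.84 > fair 582.3820: forward overpriced → cash-and-carry (borrow at r, buy the stock and collect the dividends, short the forward).
Profit at T = |F_mkt − F*| = |587.84 − 582.3820| = ₹5.46 per share

₹5.46 per share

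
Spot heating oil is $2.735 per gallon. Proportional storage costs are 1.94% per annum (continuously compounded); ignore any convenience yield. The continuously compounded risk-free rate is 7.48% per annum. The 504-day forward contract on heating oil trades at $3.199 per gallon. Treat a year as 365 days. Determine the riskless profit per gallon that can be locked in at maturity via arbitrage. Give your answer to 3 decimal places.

$0.084 per gallon

Fair forward: F* = S·e^(carry·T), with carry = (r + u) = 0.0748 + 0.0194 = 0.0942
F* = 2.735 · e^(0.0942 × 504/365) = 2.735 · e^0.130073 = 2.735 × 1.138912 = $3.1149
Market $3.199 > fair $3.1149: forward overpriced → cash-and-carry (buy spot, short the forward).
At maturity, profit = |F_mkt − F*| = |3.199 − 3.1149| = $0.084 per gallon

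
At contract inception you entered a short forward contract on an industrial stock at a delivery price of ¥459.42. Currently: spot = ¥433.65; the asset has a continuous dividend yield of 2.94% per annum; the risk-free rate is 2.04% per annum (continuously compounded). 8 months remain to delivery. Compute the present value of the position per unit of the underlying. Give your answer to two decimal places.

Current fair forward for the remaining 8 months: F = S·e^((r − q)·T), (r − q) = 0.0204 − 0.0294 = -0.0090
F = 433.65 · e^(-0.0090 × 8/12) = 433.65 × 0.994018 = 431.0559
Value of long forward = (F − K)·e^(−rT) = (431.0559 − 459.42) · e^(−0.0204·8/12)
= -28.3641 × 0.986492 = -27.98
Short position value = −(long value) = ¥27.98

¥27.98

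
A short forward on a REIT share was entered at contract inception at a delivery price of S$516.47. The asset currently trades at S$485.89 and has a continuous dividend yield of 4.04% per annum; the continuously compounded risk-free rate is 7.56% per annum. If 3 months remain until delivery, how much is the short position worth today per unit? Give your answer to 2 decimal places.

S$25.79

Current fair forward for the remaining 3 months: F = S·e^((r − q)·T), (r − q) = 0.0756 − 0.0404 = 0.0352
F = 485.89 · e^(0.0352 × 3/12) = 485.89 × 1.008839 = 490.1848
Value of long forward = (F − K)·e^(−rT) = (490.1848 − 516.47) · e^(−0.0756·3/12)
= -26.2852 × 0.981277 = -25.79
Short position value = −(long value) = S$25.79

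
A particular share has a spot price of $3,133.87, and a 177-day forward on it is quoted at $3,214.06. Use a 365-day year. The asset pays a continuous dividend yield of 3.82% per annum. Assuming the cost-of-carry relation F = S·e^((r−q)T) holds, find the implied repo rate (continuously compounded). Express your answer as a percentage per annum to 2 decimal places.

From F = S·e^((r−q)T): (r − q) = ln(F/S)/T
ln(3214.06/3133.87) = ln(1.025588) = 0.025266
(r − q) = 0.025266 / (177/365) = 0.052102
r = ln(F/S)/T + q = 0.052102 + 0.0382 = 0.090302
r = 9.03%

9.03%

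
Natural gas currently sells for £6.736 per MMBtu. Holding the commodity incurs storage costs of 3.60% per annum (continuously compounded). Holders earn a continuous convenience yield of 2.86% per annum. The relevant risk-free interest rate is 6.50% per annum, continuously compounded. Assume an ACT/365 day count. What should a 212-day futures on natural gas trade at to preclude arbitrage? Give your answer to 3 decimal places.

Net carry = r + u − y = 0.0650 + 0.0360 − 0.0286 = 0.0724
F = S·e^((r+u−y)T) = 6.736 · e^(0.0724 × 212/365) = 6.736 · e^0.042052
= 6.736 × 1.042949 = £7.025 per MMBtu

£7.025 per MMBtu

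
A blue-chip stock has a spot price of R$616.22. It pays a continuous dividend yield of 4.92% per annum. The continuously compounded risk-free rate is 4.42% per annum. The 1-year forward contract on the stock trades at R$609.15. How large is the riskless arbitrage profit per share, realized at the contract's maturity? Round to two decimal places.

R$4.00 per share

Fair forward: F* = S·e^(carry·T), with carry = (r − q) = 0.0442 − 0.0492 = -0.0050
F* = 616.22 · e^(-0.0050 × 12/12) = 616.22 · e^-0.005000 = 616.22 × 0.995012 = R$613.1463
Market R$609.15 < fair R$613.1463: forward underpriced → reverse cash-and-carry (short spot, go long the forward).
At maturity, profit = |F_mkt − F*| = |609.15 − 613.1463| = R$4.00 per share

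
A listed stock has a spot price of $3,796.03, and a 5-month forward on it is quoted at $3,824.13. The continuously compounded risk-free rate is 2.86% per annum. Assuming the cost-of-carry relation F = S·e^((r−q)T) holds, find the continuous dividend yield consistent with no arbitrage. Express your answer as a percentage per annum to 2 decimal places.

1.09%

From F = S·e^((r−q)T): (r − q) = ln(F/S)/T
ln(3824.13/3796.03) = ln(1.007402) = 0.007375
(r − q) = 0.007375 / (5/12) = 0.017700
q = r − ln(F/S)/T = 0.0286 − 0.017700 = 0.010900
q = 1.09%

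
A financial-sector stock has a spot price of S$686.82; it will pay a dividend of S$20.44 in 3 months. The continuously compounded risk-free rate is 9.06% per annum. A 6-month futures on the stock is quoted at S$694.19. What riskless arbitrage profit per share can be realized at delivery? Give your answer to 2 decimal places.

PV(dividends) I = 20.44·e^(−0.0906·3/12) = 19.9822
Fair futures F* = (S − I)·e^(rT) = (686.82 − 19.9822)·e^0.045300 = 666.8378 × 1.046342 = 697.7404
Market S$694.19 < fair 697.7404: forward underpriced → reverse cash-and-carry (short the stock, invest proceeds at r, pay the dividends, go long the forward).
Profit at T = |F_mkt − F*| = |694.19 − 697.7404| = S$3.55 per share

S$3.55 per share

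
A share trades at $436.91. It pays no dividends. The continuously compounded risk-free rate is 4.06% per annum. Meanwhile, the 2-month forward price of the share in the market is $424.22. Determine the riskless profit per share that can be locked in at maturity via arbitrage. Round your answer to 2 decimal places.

Fair forward: F* = S·e^(carry·T), with carry = r = 0.0406
F* = 436.91 · e^(0.0406 × 2/12) = 436.91 · e^0.006767 = 436.91 × 1.006790 = $439.8766
Market $424.22 < fair $439.8766: forward underpriced → reverse cash-and-carry (short spot, go long the forward).
At maturity, profit = |F_mkt − F*| = |424.22 − 439.8766| = $15.66 per share

$15.66 per share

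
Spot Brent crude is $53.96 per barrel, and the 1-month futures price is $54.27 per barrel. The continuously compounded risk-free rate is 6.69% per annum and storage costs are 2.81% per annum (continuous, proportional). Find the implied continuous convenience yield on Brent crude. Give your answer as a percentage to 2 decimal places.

F = S·e^((r+u−y)T) ⇒ (r+u−y) = ln(F/S)/T
ln(54.27/53.96) = 0.005729; /T ⇒ 0.068748
y = r + u − ln(F/S)/T = 0.0669 + 0.0281 − 0.068748 = 0.026252
y = 2.63%

2.63%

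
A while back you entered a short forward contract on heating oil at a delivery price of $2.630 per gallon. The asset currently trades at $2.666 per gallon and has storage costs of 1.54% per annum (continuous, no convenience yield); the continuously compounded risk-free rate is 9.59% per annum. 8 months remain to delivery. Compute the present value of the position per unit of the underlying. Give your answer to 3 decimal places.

Current fair forward for the remaining 8 months: F = S·e^((r + u)·T), (r + u) = 0.0959 + 0.0154 = 0.1113
F = 2.666 · e^(0.1113 × 8/12) = 2.666 × 1.077022 = 2.8713
Value of long forward = (F − K)·e^(−rT) = (2.8713 − 2.630) · e^(−0.0959·8/12)
= 0.2413 × 0.938068 = 0.226
Short position value = −(long value) = -$0.226

-$0.226 per gallon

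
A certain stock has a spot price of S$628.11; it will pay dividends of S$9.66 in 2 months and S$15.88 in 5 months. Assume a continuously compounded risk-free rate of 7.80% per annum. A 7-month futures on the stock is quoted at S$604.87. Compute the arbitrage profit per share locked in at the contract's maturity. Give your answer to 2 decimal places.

S$26.41 per share

PV(dividends) I = 9.66·e^(−0.0780·2/12) + 15.88·e^(−0.0780·5/12) = 24.9074
Fair futures F* = (S − I)·e^(rT) = (628.11 − 24.9074)·e^0.045500 = 603.2026 × 1.046551 = 631.2823
Market S$604.87 < fair 631.2823: forward underpriced → reverse cash-and-carry (short the stock, invest proceeds at r, pay the dividends, go long the forward).
Profit at T = |F_mkt − F*| = |604.87 − 631.2823| = S$26.41 per share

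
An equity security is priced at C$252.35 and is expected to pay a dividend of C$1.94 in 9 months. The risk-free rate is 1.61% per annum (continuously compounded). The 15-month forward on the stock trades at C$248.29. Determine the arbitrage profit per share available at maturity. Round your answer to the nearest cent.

C$7.23 per share

PV(dividends) I = 1.94·e^(−0.0161·9/12) = 1.9167
Fair forward F* = (S − I)·e^(rT) = (252.35 − 1.9167)·e^0.020125 = 250.4333 × 1.020329 = 255.5244
Market C$248.29 < fair 255.5244: forward underpriced → reverse cash-and-carry (short the stock, invest proceeds at r, pay the dividends, go long the forward).
Profit at T = |F_mkt − F*| = |248.29 − 255.5244| = C$7.23 per share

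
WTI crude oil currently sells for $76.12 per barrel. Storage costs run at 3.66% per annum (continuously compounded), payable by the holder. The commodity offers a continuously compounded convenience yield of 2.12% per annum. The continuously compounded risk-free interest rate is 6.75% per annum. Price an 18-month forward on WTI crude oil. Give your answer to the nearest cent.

$86.20 per barrel

Net carry = r + u − y = 0.0675 + 0.0366 − 0.0212 = 0.0829
F = S·e^((r+u−y)T) = 76.12 · e^(0.0829 × 18/12) = 76.12 · e^0.124350
= 76.12 × 1.132412 = $86.20 per barrel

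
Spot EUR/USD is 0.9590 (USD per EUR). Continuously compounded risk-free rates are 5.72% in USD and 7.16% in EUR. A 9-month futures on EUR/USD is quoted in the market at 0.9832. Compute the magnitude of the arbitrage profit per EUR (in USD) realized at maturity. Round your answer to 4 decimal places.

0.0345 per EUR (in USD)

Fair futures: F* = S·e^(carry·T), with carry = (r_USD − r_EUR) = 0.0572 − 0.0716 = -0.0144
F* = 0.9590 · e^(-0.0144 × 9/12) = 0.9590 · e^-0.010800 = 0.9590 × 0.989258 = 0.9487
Market 0.9832 > fair 0.9487: forward overpriced → cash-and-carry (buy spot, short the forward).
At maturity, profit = |F_mkt − F*| = |0.9832 − 0.9487| = 0.0345 per EUR (in USD)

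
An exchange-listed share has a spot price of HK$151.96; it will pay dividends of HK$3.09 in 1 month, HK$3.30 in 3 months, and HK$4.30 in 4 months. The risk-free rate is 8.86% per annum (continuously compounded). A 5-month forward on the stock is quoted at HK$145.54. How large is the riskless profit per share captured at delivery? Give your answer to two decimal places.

PV(dividends) I = 3.09·e^(−0.0886·1/12) + 3.30·e^(−0.0886·3/12) + 4.30·e^(−0.0886·4/12) = 10.4698
Fair forward F* = (S − I)·e^(rT) = (151.96 − 10.4698)·e^0.036917 = 141.4902 × 1.037607 = 146.8112
Market HK$145.54 < fair 146.8112: forward underpriced → reverse cash-and-carry (short the stock, invest proceeds at r, pay the dividends, go long the forward).
Profit at T = |F_mkt − F*| = |145.54 − 146.8112| = HK$1.27 per share

HK$1.27 per share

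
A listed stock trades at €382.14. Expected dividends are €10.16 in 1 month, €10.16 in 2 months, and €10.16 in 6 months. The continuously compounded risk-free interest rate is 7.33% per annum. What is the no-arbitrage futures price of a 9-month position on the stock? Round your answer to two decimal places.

PV(dividends) I = 10.16·e^(−0.0733·1/12) + 10.16·e^(−0.0733·2/12) + 10.16·e^(−0.0733·6/12)
I = 10.0981 + 10.0366 + 9.7944 = 29.9291
F = (S − I)·e^(rT) = (382.14 − 29.9291) · e^(0.0733·9/12)
= 352.2109 · e^0.054975 = 352.2109 × 1.056514 = €372.12

€372.12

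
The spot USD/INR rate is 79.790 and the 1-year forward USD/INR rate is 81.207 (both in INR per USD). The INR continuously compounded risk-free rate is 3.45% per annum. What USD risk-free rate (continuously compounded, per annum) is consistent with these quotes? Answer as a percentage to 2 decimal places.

F = S·e^((r_INR − r_USD)T) ⇒ r_USD = r_INR − ln(F/S)/T
ln(81.207/79.790) = 0.017603; /(1) = 0.017603
r_USD = 0.0345 − 0.017603 = 0.016897
r_USD = 1.69%

1.69%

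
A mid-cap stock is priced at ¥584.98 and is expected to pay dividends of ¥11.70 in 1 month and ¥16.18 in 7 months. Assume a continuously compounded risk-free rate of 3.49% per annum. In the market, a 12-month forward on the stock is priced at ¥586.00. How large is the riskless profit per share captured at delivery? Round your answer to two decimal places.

¥8.74 per share

PV(dividends) I = 11.70·e^(−0.0349·1/12) + 16.18·e^(−0.0349·7/12) = 27.5200
Fair forward F* = (S − I)·e^(rT) = (584.98 − 27.5200)·e^0.034900 = 557.4600 × 1.035516 = 577.2587
Market ¥586.00 > fair 577.2587: forward overpriced → cash-and-carry (borrow at r, buy the stock and collect the dividends, short the forward).
Profit at T = |F_mkt − F*| = |586.00 − 577.2587| = ¥8.74 per share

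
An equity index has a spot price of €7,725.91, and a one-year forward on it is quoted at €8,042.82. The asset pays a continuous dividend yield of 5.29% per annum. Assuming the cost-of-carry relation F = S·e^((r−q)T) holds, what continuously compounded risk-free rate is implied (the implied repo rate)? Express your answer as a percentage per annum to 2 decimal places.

From F = S·e^((r−q)T): (r − q) = ln(F/S)/T
ln(8042.82/7725.91) = ln(1.041019) = 0.040200
(r − q) = 0.040200 / (12/12) = 0.040200
r = ln(F/S)/T + q = 0.040200 + 0.0529 = 0.093100
r = 9.31%

9.31%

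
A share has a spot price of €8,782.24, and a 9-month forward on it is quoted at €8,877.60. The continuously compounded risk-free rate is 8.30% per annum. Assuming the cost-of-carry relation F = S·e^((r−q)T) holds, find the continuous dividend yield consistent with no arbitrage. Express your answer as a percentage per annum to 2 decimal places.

From F = S·e^((r−q)T): (r − q) = ln(F/S)/T
ln(8877.60/8782.24) = ln(1.010858) = 0.010799
(r − q) = 0.010799 / (9/12) = 0.014399
q = r − ln(F/S)/T = 0.0830 − 0.014399 = 0.068601
q = 6.86%

6.86%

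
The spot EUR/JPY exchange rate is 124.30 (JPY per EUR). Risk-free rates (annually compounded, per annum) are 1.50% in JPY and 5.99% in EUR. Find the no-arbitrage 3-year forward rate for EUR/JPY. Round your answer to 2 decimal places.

By covered interest parity, F = S · (1+r_JPY)^T / (1+r_EUR)^T
= 124.30 × 1.045678 / 1.190679 = 124.30 × 0.878220
F = 109.16 JPY per EUR

109.16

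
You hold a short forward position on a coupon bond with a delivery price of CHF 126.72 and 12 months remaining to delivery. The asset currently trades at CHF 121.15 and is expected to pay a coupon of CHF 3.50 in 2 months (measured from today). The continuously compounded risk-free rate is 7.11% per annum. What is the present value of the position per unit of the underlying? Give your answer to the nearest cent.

PV(remaining coupons) I = 3.50·e^(−0.0711·2/12) = 3.4588
Current forward F = (S − I)·e^(rT) = (121.15 − 3.4588)·e^(0.0711·12/12) = 117.6912 × 1.073689 = 126.3637
Value (long) = (F − K)·e^(−rT) = (126.3637 − 126.72) × 0.931369 = -0.3318
Short position value = −(long value) = CHF 0.33

CHF 0.33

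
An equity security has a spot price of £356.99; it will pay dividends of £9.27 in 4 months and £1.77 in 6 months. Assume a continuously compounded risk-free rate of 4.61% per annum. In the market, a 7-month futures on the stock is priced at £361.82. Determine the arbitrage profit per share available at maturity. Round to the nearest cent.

PV(dividends) I = 9.27·e^(−0.0461·4/12) + 1.77·e^(−0.0461·6/12) = 10.8583
Fair futures F* = (S − I)·e^(rT) = (356.99 − 10.8583)·e^0.026892 = 346.1317 × 1.027257 = 355.5662
Market £361.82 > fair 355.5662: forward overpriced → cash-and-carry (borrow at r, buy the stock and collect the dividends, short the forward).
Profit at T = |F_mkt − F*| = |361.82 − 355.5662| = £6.25 per share

£6.25 per share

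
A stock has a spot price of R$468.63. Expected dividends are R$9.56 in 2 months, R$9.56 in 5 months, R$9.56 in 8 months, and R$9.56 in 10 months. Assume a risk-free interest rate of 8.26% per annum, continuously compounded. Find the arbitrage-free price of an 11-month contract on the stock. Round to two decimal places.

PV(dividends) I = 9.56·e^(−0.0826·2/12) + 9.56·e^(−0.0826·5/12) + 9.56·e^(−0.0826·8/12) + 9.56·e^(−0.0826·10/12)
I = 9.4293 + 9.2366 + 9.0478 + 8.9241 = 36.6378
F = (S − I)·e^(rT) = (468.63 − 36.6378) · e^(0.0826·11/12)
= 431.9922 · e^0.075717 = 431.9922 × 1.078657 = R$465.97

R$465.97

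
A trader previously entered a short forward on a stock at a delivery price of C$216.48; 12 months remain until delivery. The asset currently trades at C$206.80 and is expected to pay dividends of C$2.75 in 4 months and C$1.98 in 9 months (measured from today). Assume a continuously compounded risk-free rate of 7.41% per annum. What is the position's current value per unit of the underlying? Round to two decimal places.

PV(remaining dividends) I = 2.75·e^(−0.0741·4/12) + 1.98·e^(−0.0741·9/12) = 4.5559
Current forward F = (S − I)·e^(rT) = (206.80 − 4.5559)·e^(0.0741·12/12) = 202.2441 × 1.076914 = 217.7995
Value (long) = (F − K)·e^(−rT) = (217.7995 − 216.48) × 0.928579 = 1.2253
Short position value = −(long value) = -C$1.23

-C$1.23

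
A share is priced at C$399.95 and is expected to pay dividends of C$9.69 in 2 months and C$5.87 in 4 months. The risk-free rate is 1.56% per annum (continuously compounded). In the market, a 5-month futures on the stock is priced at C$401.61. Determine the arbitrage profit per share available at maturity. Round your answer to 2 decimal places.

PV(dividends) I = 9.69·e^(−0.0156·2/12) + 5.87·e^(−0.0156·4/12) = 15.5044
Fair futures F* = (S − I)·e^(rT) = (399.95 − 15.5044)·e^0.006500 = 384.4456 × 1.006521 = 386.9526
Market C$401.61 > fair 386.9526: forward overpriced → cash-and-carry (borrow at r, buy the stock and collect the dividends, short the forward).
Profit at T = |F_mkt − F*| = |401.61 − 386.9526| = C$14.66 per share

C$14.66 per share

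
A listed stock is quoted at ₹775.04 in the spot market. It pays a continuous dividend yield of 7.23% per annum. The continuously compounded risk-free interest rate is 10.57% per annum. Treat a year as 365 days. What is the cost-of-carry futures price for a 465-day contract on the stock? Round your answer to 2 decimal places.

F = S·e^((r − q)T) = 775.04 · e^((0.1057 − 0.0723) × 465/365)
= 775.04 · e^0.042551 = 775.04 × 1.043469
F = ₹808.73

₹808.73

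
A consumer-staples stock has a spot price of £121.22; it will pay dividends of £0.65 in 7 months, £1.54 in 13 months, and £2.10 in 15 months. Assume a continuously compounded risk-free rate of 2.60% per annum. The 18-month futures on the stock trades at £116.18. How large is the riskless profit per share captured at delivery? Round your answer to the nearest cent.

PV(dividends) I = 0.65·e^(−0.0260·7/12) + 1.54·e^(−0.0260·13/12) + 2.10·e^(−0.0260·15/12) = 4.1703
Fair futures F* = (S − I)·e^(rT) = (121.22 − 4.1703)·e^0.039000 = 117.0497 × 1.039770 = 121.7048
Market £116.18 < fair 121.7048: forward underpriced → reverse cash-and-carry (short the stock, invest proceeds at r, pay the dividends, go long the forward).
Profit at T = |F_mkt − F*| = |116.18 − 121.7048| = £5.52 per share

£5.52 per share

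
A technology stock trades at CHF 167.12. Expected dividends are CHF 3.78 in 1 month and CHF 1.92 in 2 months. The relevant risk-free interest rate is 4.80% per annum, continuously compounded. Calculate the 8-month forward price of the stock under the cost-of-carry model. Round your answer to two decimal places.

PV(dividends) I = 3.78·e^(−0.0480·1/12) + 1.92·e^(−0.0480·2/12)
I = 3.7649 + 1.9047 = 5.6696
F = (S − I)·e^(rT) = (167.12 − 5.6696) · e^(0.0480·8/12)
= 161.4504 · e^0.032000 = 161.4504 × 1.032518 = CHF 166.70

CHF 166.70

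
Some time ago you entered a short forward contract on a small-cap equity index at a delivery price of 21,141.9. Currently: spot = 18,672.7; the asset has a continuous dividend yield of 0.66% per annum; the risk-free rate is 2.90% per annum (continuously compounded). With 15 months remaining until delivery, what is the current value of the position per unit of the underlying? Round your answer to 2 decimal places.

Current fair forward for the remaining 15 months: F = S·e^((r − q)·T), (r − q) = 0.0290 − 0.0066 = 0.0224
F = 18672.7 · e^(0.0224 × 15/12) = 18672.7 × 1.02839568 = 19202.9240
Value of long forward = (F − K)·e^(−rT) = (19202.9240 − 21141.9) · e^(−0.0290·15/12)
= -1938.9760 × 0.96439916 = -1869.95
Short position value = −(long value) = 1869.95

1869.95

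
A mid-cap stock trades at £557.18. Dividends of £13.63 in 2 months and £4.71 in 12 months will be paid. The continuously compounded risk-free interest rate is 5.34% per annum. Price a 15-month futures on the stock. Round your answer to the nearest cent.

PV(dividends) I = 13.63·e^(−0.0534·2/12) + 4.71·e^(−0.0534·12/12)
I = 13.5092 + 4.4651 = 17.9743
F = (S − I)·e^(rT) = (557.18 − 17.9743) · e^(0.0534·15/12)
= 539.2057 · e^0.066750 = 539.2057 × 1.069028 = £576.43

£576.43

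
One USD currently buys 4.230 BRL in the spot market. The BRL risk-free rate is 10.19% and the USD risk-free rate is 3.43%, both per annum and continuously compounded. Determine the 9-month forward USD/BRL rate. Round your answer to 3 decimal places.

4.450

F = S·e^((r_BRL − r_USD)T) = 4.230 · e^((0.1019 − 0.0343) × 9/12)
= 4.230 · e^0.050700 = 4.230 × 1.052007
F = 4.450 BRL per USD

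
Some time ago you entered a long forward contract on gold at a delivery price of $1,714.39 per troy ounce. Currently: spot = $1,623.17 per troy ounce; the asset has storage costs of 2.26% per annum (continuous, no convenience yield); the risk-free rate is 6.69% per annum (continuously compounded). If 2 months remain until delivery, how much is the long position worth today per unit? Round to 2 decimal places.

Current fair forward for the remaining 2 months: F = S·e^((r + u)·T), (r + u) = 0.0669 + 0.0226 = 0.0895
F = 1623.17 · e^(0.0895 × 2/12) = 1623.17 × 1.01502848 = 1647.5638
Value of long forward = (F − K)·e^(−rT) = (1647.5638 − 1714.39) · e^(−0.0669·2/12)
= -66.8262 × 0.98891193 = -66.09

-$66.09 per troy ounce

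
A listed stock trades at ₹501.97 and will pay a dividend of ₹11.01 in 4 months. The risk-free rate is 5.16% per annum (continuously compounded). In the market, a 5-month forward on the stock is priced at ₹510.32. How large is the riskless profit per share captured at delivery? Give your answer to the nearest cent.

PV(dividends) I = 11.01·e^(−0.0516·4/12) = 10.8222
Fair forward F* = (S − I)·e^(rT) = (501.97 − 10.8222)·e^0.021500 = 491.1478 × 1.021733 = 501.8219
Market ₹510.32 > fair 501.8219: forward overpriced → cash-and-carry (borrow at r, buy the stock and collect the dividends, short the forward).
Profit at T = |F_mkt − F*| = |510.32 − 501.8219| = ₹8.50 per share

₹8.50 per share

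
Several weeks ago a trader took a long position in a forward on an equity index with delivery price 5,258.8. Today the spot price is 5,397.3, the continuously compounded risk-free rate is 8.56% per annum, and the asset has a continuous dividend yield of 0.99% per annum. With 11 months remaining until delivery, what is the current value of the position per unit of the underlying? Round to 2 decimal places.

Current fair forward for the remaining 11 months: F = S·e^((r − q)·T), (r − q) = 0.0856 − 0.0099 = 0.0757
F = 5397.3 · e^(0.0757 × 11/12) = 5397.3 × 1.07185594 = 5785.1281
Value of long forward = (F − K)·e^(−rT) = (5785.1281 − 5258.8) · e^(−0.0856·11/12)
= 526.3281 × 0.92453288 = 486.61

486.61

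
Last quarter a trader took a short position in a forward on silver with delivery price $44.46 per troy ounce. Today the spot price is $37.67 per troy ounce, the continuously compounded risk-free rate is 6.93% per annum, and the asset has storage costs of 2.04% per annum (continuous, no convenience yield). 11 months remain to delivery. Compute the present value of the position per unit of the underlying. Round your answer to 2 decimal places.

Current fair forward for the remaining 11 months: F = S·e^((r + u)·T), (r + u) = 0.0693 + 0.0204 = 0.0897
F = 37.67 · e^(0.0897 × 11/12) = 37.67 × 1.085700 = 40.8983
Value of long forward = (F − K)·e^(−rT) = (40.8983 − 44.46) · e^(−0.0693·11/12)
= -3.5617 × 0.938451 = -3.34
Short position value = −(long value) = $3.34

$3.34 per troy ounce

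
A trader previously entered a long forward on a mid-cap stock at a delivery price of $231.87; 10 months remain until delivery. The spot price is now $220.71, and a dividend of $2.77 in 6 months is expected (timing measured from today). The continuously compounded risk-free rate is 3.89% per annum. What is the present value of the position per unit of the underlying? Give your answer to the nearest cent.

-$6.48

PV(remaining dividends) I = 2.77·e^(−0.0389·6/12) = 2.7166
Current forward F = (S − I)·e^(rT) = (220.71 − 2.7166)·e^(0.0389·10/12) = 217.9934 × 1.032948 = 225.1758
Value (long) = (F − K)·e^(−rT) = (225.1758 − 231.87) × 0.968103 = -6.4807
Value = -$6.48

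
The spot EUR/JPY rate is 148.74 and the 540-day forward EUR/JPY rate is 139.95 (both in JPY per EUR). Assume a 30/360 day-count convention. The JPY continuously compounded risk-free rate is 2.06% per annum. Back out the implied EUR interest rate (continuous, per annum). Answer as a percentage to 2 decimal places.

6.12%

F = S·e^((r_JPY − r_EUR)T) ⇒ r_EUR = r_JPY − ln(F/S)/T
ln(139.95/148.74) = -0.060915; /(540/360) = -0.040610
r_EUR = 0.0206 + 0.040610 = 0.061210
r_EUR = 6.12%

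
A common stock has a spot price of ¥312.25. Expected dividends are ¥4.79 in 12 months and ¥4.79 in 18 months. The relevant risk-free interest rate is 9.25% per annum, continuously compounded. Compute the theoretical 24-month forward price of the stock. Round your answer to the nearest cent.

¥365.43

PV(dividends) I = 4.79·e^(−0.0925·12/12) + 4.79·e^(−0.0925·18/12)
I = 4.3668 + 4.1694 = 8.5362
F = (S − I)·e^(rT) = (312.25 − 8.5362) · e^(0.0925·24/12)
= 303.7138 · e^0.185000 = 303.7138 × 1.203218 = ¥365.43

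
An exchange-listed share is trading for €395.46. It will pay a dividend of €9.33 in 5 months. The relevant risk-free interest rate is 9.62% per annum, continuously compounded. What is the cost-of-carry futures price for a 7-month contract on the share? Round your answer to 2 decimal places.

PV(dividends) I = 9.33·e^(−0.0962·5/12)
I = 8.9634
F = (S − I)·e^(rT) = (395.46 − 8.9634) · e^(0.0962·7/12)
= 386.4966 · e^0.056117 = 386.4966 × 1.057721 = €408.81

€408.81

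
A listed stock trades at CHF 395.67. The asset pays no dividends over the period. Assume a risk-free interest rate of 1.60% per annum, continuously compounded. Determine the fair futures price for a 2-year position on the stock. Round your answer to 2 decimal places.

CHF 408.54

F = S·e^(rT) = 395.67 · e^(0.0160 × 2)
= 395.67 · e^0.032000 = 395.67 × 1.032518
F = CHF 408.54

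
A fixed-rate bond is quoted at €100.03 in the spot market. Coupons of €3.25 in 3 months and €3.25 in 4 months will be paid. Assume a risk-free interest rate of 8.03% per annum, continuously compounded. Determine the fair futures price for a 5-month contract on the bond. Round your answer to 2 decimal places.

€96.87

PV(coupons) I = 3.25·e^(−0.0803·3/12) + 3.25·e^(−0.0803·4/12)
I = 3.1854 + 3.1642 = 6.3496
F = (S − I)·e^(rT) = (100.03 − 6.3496) · e^(0.0803·5/12)
= 93.6804 · e^0.033458 = 93.6804 × 1.034024 = €96.87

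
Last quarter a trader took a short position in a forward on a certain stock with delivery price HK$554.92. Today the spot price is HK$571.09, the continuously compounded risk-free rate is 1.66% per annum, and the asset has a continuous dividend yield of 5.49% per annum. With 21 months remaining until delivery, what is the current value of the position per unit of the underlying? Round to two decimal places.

HK$20.26

Current fair forward for the remaining 21 months: F = S·e^((r − q)·T), (r − q) = 0.0166 − 0.0549 = -0.0383
F = 571.09 · e^(-0.0383 × 21/12) = 571.09 × 0.935172 = 534.0674
Value of long forward = (F − K)·e^(−rT) = (534.0674 − 554.92) · e^(−0.0166·21/12)
= -20.8526 × 0.971368 = -20.26
Short position value = −(long value) = HK$20.26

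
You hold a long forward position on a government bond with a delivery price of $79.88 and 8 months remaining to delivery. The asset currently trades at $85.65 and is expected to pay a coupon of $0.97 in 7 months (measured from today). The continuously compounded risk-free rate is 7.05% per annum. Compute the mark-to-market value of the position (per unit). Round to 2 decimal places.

$8.51

PV(remaining coupons) I = 0.97·e^(−0.0705·7/12) = 0.9309
Current forward F = (S − I)·e^(rT) = (85.65 − 0.9309)·e^(0.0705·8/12) = 84.7191 × 1.048122 = 88.7960
Value (long) = (F − K)·e^(−rT) = (88.7960 − 79.88) × 0.954087 = 8.5066
Value = $8.51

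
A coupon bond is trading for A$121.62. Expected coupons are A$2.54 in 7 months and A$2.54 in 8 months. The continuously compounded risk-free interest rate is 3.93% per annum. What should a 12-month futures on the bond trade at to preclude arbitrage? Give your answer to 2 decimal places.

PV(coupons) I = 2.54·e^(−0.0393·7/12) + 2.54·e^(−0.0393·8/12)
I = 2.4824 + 2.4743 = 4.9567
F = (S − I)·e^(rT) = (121.62 − 4.9567) · e^(0.0393·12/12)
= 116.6633 · e^0.039300 = 116.6633 × 1.040082 = A$121.34

A$121.34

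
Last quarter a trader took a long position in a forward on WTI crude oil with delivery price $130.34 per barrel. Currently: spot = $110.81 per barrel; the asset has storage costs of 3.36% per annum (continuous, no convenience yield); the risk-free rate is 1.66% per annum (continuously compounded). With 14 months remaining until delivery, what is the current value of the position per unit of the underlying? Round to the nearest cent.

Current fair forward for the remaining 14 months: F = S·e^((r + u)·T), (r + u) = 0.0166 + 0.0336 = 0.0502
F = 110.81 · e^(0.0502 × 14/12) = 110.81 × 1.060316 = 117.4936
Value of long forward = (F − K)·e^(−rT) = (117.4936 − 130.34) · e^(−0.0166·14/12)
= -12.8464 × 0.980820 = -12.60

-$12.60 per barrel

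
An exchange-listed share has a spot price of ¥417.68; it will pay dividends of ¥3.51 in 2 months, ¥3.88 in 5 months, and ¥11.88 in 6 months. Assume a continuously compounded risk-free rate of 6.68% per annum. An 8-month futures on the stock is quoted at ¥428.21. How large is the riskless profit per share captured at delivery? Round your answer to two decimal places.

¥11.10 per share

PV(dividends) I = 3.51·e^(−0.0668·2/12) + 3.88·e^(−0.0668·5/12) + 11.88·e^(−0.0668·6/12) = 18.7344
Fair futures F* = (S − I)·e^(rT) = (417.68 − 18.7344)·e^0.044533 = 398.9456 × 1.045539 = 417.1132
Market ¥428.21 > fair 417.1132: forward overpriced → cash-and-carry (borrow at r, buy the stock and collect the dividends, short the forward).
Profit at T = |F_mkt − F*| = |428.21 − 417.1132| = ¥11.10 per share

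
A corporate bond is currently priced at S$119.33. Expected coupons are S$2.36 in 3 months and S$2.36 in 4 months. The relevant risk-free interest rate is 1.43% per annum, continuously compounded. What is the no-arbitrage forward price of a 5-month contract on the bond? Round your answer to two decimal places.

S$115.31

PV(coupons) I = 2.36·e^(−0.0143·3/12) + 2.36·e^(−0.0143·4/12)
I = 2.3516 + 2.3488 = 4.7004
F = (S − I)·e^(rT) = (119.33 − 4.7004) · e^(0.0143·5/12)
= 114.6296 · e^0.005958 = 114.6296 × 1.005976 = S$115.31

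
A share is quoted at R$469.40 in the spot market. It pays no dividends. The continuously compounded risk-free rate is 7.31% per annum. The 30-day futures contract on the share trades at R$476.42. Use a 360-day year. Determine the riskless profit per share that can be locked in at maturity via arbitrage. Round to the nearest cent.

Fair futures: F* = S·e^(carry·T), with carry = r = 0.0731
F* = 469.40 · e^(0.0731 × 30/360) = 469.40 · e^0.006092 = 469.40 × 1.006111 = R$472.2685
Market R$476.42 > fair R$472.2685: forward overpriced → cash-and-carry (buy spot, short the forward).
At maturity, profit = |F_mkt − F*| = |476.42 − 472.2685| = R$4.15 per share

R$4.15 per share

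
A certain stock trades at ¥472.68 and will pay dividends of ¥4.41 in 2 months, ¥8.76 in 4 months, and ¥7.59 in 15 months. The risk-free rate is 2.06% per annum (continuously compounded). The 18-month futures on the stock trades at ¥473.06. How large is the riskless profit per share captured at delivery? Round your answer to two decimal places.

PV(dividends) I = 4.41·e^(−0.0206·2/12) + 8.76·e^(−0.0206·4/12) + 7.59·e^(−0.0206·15/12) = 20.4920
Fair futures F* = (S − I)·e^(rT) = (472.68 − 20.4920)·e^0.030900 = 452.1880 × 1.031382 = 466.3786
Market ¥473.06 > fair 466.3786: forward overpriced → cash-and-carry (borrow at r, buy the stock and collect the dividends, short the forward).
Profit at T = |F_mkt − F*| = |473.06 − 466.3786| = ¥6.68 per share

¥6.68 per share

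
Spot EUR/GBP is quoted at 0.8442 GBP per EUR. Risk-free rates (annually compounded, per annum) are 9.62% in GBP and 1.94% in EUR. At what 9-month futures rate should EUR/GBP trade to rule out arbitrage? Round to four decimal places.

By covered interest parity, F = S · (1+r_GBP)^T / (1+r_EUR)^T
= 0.8442 × 1.071315 / 1.014515 = 0.8442 × 1.055987
F = 0.8915 GBP per EUR

0.8915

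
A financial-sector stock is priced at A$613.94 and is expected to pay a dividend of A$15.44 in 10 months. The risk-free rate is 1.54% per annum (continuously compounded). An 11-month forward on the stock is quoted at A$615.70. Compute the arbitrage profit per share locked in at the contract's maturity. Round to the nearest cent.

A$8.49 per share

PV(dividends) I = 15.44·e^(−0.0154·10/12) = 15.2431
Fair forward F* = (S − I)·e^(rT) = (613.94 − 15.2431)·e^0.014117 = 598.6969 × 1.014217 = 607.2086
Market A$615.70 > fair 607.2086: forward overpriced → cash-and-carry (borrow at r, buy the stock and collect the dividends, short the forward).
Profit at T = |F_mkt − F*| = |615.70 − 607.2086| = A$8.49 per share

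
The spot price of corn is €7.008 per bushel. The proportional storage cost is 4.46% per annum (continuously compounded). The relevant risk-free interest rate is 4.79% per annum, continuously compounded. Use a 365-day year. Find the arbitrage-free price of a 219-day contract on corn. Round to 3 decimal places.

€7.408 per bushel

Net carry = r + u − y = 0.0479 + 0.0446 − 0.0000 = 0.0925
F = S·e^((r+u−y)T) = 7.008 · e^(0.0925 × 219/365) = 7.008 · e^0.055500
= 7.008 × 1.057069 = €7.408 per bushel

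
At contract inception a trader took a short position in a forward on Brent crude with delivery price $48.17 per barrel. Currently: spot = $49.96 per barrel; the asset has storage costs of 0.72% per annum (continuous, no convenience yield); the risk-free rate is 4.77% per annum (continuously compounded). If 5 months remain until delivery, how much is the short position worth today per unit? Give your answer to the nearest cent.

Current fair forward for the remaining 5 months: F = S·e^((r + u)·T), (r + u) = 0.0477 + 0.0072 = 0.0549
F = 49.96 · e^(0.0549 × 5/12) = 49.96 × 1.023139 = 51.1160
Value of long forward = (F − K)·e^(−rT) = (51.1160 − 48.17) · e^(−0.0477·5/12)
= 2.9460 × 0.980321 = 2.89
Short position value = −(long value) = -$2.89

-$2.89 per barrel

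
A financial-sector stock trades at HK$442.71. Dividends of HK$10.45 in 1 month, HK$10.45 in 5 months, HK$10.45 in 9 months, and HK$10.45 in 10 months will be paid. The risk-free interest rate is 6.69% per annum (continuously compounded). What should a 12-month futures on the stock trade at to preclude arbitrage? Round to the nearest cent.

PV(dividends) I = 10.45·e^(−0.0669·1/12) + 10.45·e^(−0.0669·5/12) + 10.45·e^(−0.0669·9/12) + 10.45·e^(−0.0669·10/12)
I = 10.3919 + 10.1627 + 9.9386 + 9.8834 = 40.3766
F = (S − I)·e^(rT) = (442.71 − 40.3766) · e^(0.0669·12/12)
= 402.3334 · e^0.066900 = 402.3334 × 1.069189 = HK$430.17

HK$430.17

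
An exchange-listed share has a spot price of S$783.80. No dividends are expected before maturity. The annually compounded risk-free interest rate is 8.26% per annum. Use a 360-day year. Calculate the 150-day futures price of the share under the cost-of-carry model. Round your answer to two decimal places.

S$810.15

F = S · (1+r)^T
= 783.80 × 1.033622
F = S$810.15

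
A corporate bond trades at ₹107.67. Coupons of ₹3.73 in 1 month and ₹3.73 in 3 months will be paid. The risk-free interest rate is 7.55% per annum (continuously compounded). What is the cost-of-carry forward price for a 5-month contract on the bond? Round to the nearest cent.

₹103.51

PV(coupons) I = 3.73·e^(−0.0755·1/12) + 3.73·e^(−0.0755·3/12)
I = 3.7066 + 3.6603 = 7.3669
F = (S − I)·e^(rT) = (107.67 − 7.3669) · e^(0.0755·5/12)
= 100.3031 · e^0.031458 = 100.3031 × 1.031958 = ₹103.51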